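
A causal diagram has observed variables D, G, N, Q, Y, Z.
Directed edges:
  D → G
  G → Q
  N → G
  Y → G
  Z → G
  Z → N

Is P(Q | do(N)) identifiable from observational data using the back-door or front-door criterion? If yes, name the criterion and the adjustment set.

P(Q|do(N)): backdoor, adjust for {Z}.

desc(N)\{N}={G,Q}; candidates ⊆ {D,Y,Z}.
size 0: {}; under {} N still reaches {G,Q,Z} ∋ Q.
{Z}: N⊥Q given {Z} in G with N→· removed — back-door holds.
P(Q|do(N)) = Σ_{Z} P(Q|N,Z)·P(Z).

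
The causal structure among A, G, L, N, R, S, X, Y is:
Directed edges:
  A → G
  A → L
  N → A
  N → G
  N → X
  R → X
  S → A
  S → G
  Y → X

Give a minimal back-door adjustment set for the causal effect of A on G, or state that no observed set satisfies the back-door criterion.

desc(A)\{A}={G,L}; candidates ⊆ {N,R,S,X,Y}.
size 0: {}; under {} A still reaches {G,N,S,X} ∋ G.
size 1: {N}, {R}, {S} …(+2); under {N} A still reaches {G,S} ∋ G.
{N,S}: A⊥G given {N,S} in G with A→· removed — back-door holds.

A→G: minimal back-door set {N, S}.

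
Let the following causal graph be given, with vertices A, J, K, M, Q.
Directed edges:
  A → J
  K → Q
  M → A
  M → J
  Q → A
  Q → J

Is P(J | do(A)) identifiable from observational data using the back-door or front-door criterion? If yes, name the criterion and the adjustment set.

desc(A)\{A}={J}; candidates ⊆ {K,M,Q}.
size 0: {}; under {} A still reaches {J,K,M,Q} ∋ J.
size 1: {K}, {M}, {Q}; under {K} A still reaches {J,M,Q} ∋ J.
{M,Q}: A⊥J given {M,Q} in G with A→· removed — back-door holds.
P(J|do(A)) = Σ_{M,Q} P(J|A,M,Q)·P(M,Q).

P(J|do(A)): backdoor, adjust for {M, Q}.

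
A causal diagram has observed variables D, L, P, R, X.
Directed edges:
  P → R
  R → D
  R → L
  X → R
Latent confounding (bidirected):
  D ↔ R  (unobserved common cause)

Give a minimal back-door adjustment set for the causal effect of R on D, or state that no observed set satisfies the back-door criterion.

R→D: no observed back-door set.

desc(R)\{R}={D,L}; candidates ⊆ {P,X}.
R↔D: latent back-door arc(s) into R.
size 0: {}; under {} R still reaches {D,P,X} ∋ D.
size 1: {P}, {X}; under {P} R still reaches {D,X} ∋ D.
size 2: {P,X}; under {P,X} R still reaches {D} ∋ D.
R↔D cannot be blocked by any observed set — no back-door set.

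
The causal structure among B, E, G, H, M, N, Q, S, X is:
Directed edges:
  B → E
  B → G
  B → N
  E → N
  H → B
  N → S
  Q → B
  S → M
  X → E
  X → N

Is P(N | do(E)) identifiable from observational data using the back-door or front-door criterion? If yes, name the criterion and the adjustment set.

P(N|do(E)): backdoor, adjust for {B, X}.

desc(E)\{E}={M,N,S}; candidates ⊆ {B,G,H,Q,X}.
size 0: {}; under {} E still reaches {B,G,H,M,N,Q,S,X} ∋ N.
size 1: {B}, {G}, {H} …(+2); under {B} E still reaches {M,N,S,X} ∋ N.
{B,X}: E⊥N given {B,X} in G with E→· removed — back-door holds.
P(N|do(E)) = Σ_{B,X} P(N|E,B,X)·P(B,X).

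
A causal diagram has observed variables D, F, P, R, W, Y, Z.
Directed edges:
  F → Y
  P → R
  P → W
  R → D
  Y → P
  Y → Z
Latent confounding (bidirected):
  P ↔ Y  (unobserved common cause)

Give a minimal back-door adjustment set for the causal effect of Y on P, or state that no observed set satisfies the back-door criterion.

desc(Y)\{Y}={D,P,R,W,Z}; candidates ⊆ {F}.
Y↔P: latent back-door arc(s) into Y.
size 0: {}; under {} Y still reaches {D,F,P,R,W} ∋ P.
size 1: {F}; under {F} Y still reaches {D,P,R,W} ∋ P.
Y↔P cannot be blocked by any observed set — no back-door set.

Y→P: no observed back-door set.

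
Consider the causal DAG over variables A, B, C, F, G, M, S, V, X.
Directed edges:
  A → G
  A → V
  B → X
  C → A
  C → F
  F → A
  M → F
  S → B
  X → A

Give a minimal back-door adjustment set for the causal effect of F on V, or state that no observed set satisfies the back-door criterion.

F→V: minimal back-door set {C}.

desc(F)\{F}={A,G,V}; candidates ⊆ {B,C,M,S,X}.
size 0: {}; under {} F still reaches {A,C,G,M,V} ∋ V.
{C}: F⊥V given {C} in G with F→· removed — back-door holds.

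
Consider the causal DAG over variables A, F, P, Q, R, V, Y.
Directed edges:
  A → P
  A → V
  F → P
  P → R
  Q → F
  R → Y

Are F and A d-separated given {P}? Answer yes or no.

Bayes-Ball from F | {P} reaches {A,Q,V}.
A ∈ reach(F|{P}) ⇒ F ⊥̸ A | {P}.

No — F and A are d-connected given {P}.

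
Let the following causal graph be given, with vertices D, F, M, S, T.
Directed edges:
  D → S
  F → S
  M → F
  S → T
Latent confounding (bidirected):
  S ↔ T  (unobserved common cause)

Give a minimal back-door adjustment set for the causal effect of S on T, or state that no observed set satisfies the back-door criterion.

desc(S)\{S}={T}; candidates ⊆ {D,F,M}.
S↔T: latent back-door arc(s) into S.
size 0: {}; under {} S still reaches {D,F,M,T} ∋ T.
size 1: {D}, {F}, {M}; under {D} S still reaches {F,M,T} ∋ T.
size 2: {D,F}, {D,M}, {F,M}; under {D,F} S still reaches {T} ∋ T.
S↔T cannot be blocked by any observed set — no back-door set.

S→T: no observed back-door set.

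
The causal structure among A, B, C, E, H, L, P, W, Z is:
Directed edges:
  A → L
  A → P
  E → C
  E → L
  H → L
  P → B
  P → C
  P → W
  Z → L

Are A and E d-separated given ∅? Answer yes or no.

Yes — A ⊥ E | ∅.

Bayes-Ball from A | ∅ reaches {B,C,L,P,W}.
E ∉ reach(A|∅) ⇒ A ⊥ E | ∅.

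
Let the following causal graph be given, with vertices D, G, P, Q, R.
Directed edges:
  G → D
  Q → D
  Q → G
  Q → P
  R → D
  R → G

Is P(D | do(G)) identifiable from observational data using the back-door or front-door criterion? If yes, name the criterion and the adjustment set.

P(D|do(G)): backdoor, adjust for {Q, R}.

desc(G)\{G}={D}; candidates ⊆ {P,Q,R}.
size 0: {}; under {} G still reaches {D,P,Q,R} ∋ D.
size 1: {P}, {Q}, {R}; under {P} G still reaches {D,Q,R} ∋ D.
{Q,R}: G⊥D given {Q,R} in G with G→· removed — back-door holds.
P(D|do(G)) = Σ_{Q,R} P(D|G,Q,R)·P(Q,R).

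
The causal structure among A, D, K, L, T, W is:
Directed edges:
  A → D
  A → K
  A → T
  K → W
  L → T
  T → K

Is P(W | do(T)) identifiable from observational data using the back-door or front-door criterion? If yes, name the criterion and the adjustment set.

P(W|do(T)): backdoor, adjust for {A}.

desc(T)\{T}={K,W}; candidates ⊆ {A,D,L}.
size 0: {}; under {} T still reaches {A,D,K,L,W} ∋ W.
{A}: T⊥W given {A} in G with T→· removed — back-door holds.
P(W|do(T)) = Σ_{A} P(W|T,A)·P(A).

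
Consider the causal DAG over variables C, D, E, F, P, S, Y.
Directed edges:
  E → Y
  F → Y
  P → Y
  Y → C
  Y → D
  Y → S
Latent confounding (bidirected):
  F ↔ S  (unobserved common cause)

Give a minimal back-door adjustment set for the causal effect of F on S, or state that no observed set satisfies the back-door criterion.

desc(F)\{F}={C,D,S,Y}; candidates ⊆ {E,P}.
F↔S: latent back-door arc(s) into F.
size 0: {}; under {} F still reaches {S} ∋ S.
size 1: {E}, {P}; under {E} F still reaches {S} ∋ S.
size 2: {E,P}; under {E,P} F still reaches {S} ∋ S.
F↔S cannot be blocked by any observed set — no back-door set.

F→S: no observed back-door set.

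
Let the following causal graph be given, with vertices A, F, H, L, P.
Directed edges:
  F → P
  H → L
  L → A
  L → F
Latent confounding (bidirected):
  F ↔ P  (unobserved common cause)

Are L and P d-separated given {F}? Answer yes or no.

Bayes-Ball from L | {F} reaches {A,H,P}.
P ∈ reach(L|{F}) ⇒ L ⊥̸ P | {F}.

No — L and P are d-connected given {F}.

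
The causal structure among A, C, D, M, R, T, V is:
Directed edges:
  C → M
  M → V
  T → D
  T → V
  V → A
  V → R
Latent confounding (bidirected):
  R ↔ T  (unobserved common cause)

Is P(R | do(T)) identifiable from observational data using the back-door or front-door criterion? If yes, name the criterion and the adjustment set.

P(R|do(T)): frontdoor, adjust for {V}.

desc(T)\{T}={A,D,R,V}; candidates ⊆ {C,M}.
T↔R: latent back-door arc(s) into T.
size 0: {}; under {} T still reaches {R} ∋ R.
size 1: {C}, {M}; under {C} T still reaches {R} ∋ R.
size 2: {C,M}; under {C,M} T still reaches {R} ∋ R.
T↔R cannot be blocked by any observed set — no back-door set.
{V}: (i) intercepts every directed T→R path; (ii) no back-door T→{V}; (iii) {T} blocks every back-door {V}→R. Front-door holds.
P(R|do(T)) = Σ_{V} P(V|T) Σ_{T'} P(R|V,T')P(T').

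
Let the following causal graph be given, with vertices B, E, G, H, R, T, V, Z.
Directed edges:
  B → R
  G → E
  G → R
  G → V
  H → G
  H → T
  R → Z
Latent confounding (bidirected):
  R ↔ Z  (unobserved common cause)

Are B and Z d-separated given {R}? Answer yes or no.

Bayes-Ball from B | {R} reaches {E,G,H,T,V,Z}.
Z ∈ reach(B|{R}) ⇒ B ⊥̸ Z | {R}.

No — B and Z are d-connected given {R}.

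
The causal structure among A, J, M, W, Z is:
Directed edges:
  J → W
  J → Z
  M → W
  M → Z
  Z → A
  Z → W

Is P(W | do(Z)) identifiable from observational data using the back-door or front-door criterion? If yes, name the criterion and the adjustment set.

desc(Z)\{Z}={A,W}; candidates ⊆ {J,M}.
size 0: {}; under {} Z still reaches {J,M,W} ∋ W.
size 1: {J}, {M}; under {J} Z still reaches {M,W} ∋ W.
{J,M}: Z⊥W given {J,M} in G with Z→· removed — back-door holds.
P(W|do(Z)) = Σ_{J,M} P(W|Z,J,M)·P(J,M).

P(W|do(Z)): backdoor, adjust for {J, M}.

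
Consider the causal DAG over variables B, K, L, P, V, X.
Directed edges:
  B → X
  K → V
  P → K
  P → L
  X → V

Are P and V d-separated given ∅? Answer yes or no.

No — P and V are d-connected given ∅.

Bayes-Ball from P | ∅ reaches {K,L,V}.
V ∈ reach(P|∅) ⇒ P ⊥̸ V | ∅.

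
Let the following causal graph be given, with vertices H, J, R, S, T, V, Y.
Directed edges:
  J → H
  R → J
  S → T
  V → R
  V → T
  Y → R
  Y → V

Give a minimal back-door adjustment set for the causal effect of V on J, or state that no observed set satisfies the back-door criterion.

desc(V)\{V}={H,J,R,T}; candidates ⊆ {S,Y}.
size 0: {}; under {} V still reaches {H,J,R,Y} ∋ J.
{Y}: V⊥J given {Y} in G with V→· removed — back-door holds.

V→J: minimal back-door set {Y}.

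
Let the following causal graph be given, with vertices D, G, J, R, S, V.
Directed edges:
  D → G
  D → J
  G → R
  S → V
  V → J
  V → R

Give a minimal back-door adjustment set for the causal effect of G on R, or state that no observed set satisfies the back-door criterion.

G→R: minimal back-door set ∅.

desc(G)\{G}={R}; candidates ⊆ {D,J,S,V}.
∅: G⊥R given ∅ in G with G→· removed — back-door holds.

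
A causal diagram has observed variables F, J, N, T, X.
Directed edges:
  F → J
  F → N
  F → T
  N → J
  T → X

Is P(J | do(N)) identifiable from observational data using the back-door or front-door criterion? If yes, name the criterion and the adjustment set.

desc(N)\{N}={J}; candidates ⊆ {F,T,X}.
size 0: {}; under {} N still reaches {F,J,T,X} ∋ J.
{F}: N⊥J given {F} in G with N→· removed — back-door holds.
P(J|do(N)) = Σ_{F} P(J|N,F)·P(F).

P(J|do(N)): backdoor, adjust for {F}.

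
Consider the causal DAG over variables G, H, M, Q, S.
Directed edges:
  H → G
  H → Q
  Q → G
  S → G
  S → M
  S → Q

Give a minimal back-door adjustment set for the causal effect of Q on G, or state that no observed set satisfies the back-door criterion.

Q→G: minimal back-door set {H, S}.

desc(Q)\{Q}={G}; candidates ⊆ {H,M,S}.
size 0: {}; under {} Q still reaches {G,H,M,S} ∋ G.
size 1: {H}, {M}, {S}; under {H} Q still reaches {G,M,S} ∋ G.
{H,S}: Q⊥G given {H,S} in G with Q→· removed — back-door holds.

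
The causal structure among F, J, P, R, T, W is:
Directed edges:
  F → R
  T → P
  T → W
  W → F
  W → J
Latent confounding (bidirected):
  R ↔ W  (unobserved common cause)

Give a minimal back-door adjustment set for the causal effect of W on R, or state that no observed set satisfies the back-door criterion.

desc(W)\{W}={F,J,R}; candidates ⊆ {P,T}.
W↔R: latent back-door arc(s) into W.
size 0: {}; under {} W still reaches {P,R,T} ∋ R.
size 1: {P}, {T}; under {P} W still reaches {R,T} ∋ R.
size 2: {P,T}; under {P,T} W still reaches {R} ∋ R.
W↔R cannot be blocked by any observed set — no back-door set.

W→R: no observed back-door set.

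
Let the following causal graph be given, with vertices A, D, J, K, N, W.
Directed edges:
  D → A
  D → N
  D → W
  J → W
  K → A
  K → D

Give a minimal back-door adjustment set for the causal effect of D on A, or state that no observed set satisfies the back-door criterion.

desc(D)\{D}={A,N,W}; candidates ⊆ {J,K}.
size 0: {}; under {} D still reaches {A,K} ∋ A.
{K}: D⊥A given {K} in G with D→· removed — back-door holds.

D→A: minimal back-door set {K}.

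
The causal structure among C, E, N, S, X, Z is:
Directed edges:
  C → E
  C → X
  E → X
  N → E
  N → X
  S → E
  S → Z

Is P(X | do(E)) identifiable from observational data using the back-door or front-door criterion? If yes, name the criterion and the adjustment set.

desc(E)\{E}={X}; candidates ⊆ {C,N,S,Z}.
size 0: {}; under {} E still reaches {C,N,S,X,Z} ∋ X.
size 1: {C}, {N}, {S} …(+1); under {C} E still reaches {N,S,X,Z} ∋ X.
{C,N}: E⊥X given {C,N} in G with E→· removed — back-door holds.
P(X|do(E)) = Σ_{C,N} P(X|E,C,N)·P(C,N).

P(X|do(E)): backdoor, adjust for {C, N}.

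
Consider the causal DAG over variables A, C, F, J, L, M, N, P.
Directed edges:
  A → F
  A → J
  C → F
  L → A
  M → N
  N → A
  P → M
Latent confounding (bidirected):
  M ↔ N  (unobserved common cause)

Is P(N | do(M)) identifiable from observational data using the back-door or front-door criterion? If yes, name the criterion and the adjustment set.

desc(M)\{M}={A,F,J,N}; candidates ⊆ {C,L,P}.
M↔N: latent back-door arc(s) into M.
size 0: {}; under {} M still reaches {A,F,J,N,P} ∋ N.
size 1: {C}, {L}, {P}; under {C} M still reaches {A,F,J,N,P} ∋ N.
size 2: {C,L}, {C,P}, {L,P}; under {C,L} M still reaches {A,F,J,N,P} ∋ N.
M↔N cannot be blocked by any observed set — no back-door set.
No mediator lies on a directed M→…→N path.
Neither criterion identifies P(N|do(M)) in this graph.

P(N|do(M)): not identifiable (no BD/FD set).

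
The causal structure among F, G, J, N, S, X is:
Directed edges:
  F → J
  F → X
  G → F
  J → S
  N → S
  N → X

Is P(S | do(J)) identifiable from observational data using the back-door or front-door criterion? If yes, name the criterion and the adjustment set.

desc(J)\{J}={S}; candidates ⊆ {F,G,N,X}.
∅: J⊥S given ∅ in G with J→· removed — back-door holds.
P(S|do(J)) = P(S|J) — no adjustment needed.

P(S|do(J)): backdoor, adjust for ∅.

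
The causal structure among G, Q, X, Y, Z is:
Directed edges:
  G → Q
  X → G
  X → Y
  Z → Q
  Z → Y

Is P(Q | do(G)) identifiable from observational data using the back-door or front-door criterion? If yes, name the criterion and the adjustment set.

P(Q|do(G)): backdoor, adjust for ∅.

desc(G)\{G}={Q}; candidates ⊆ {X,Y,Z}.
∅: G⊥Q given ∅ in G with G→· removed — back-door holds.
P(Q|do(G)) = P(Q|G) — no adjustment needed.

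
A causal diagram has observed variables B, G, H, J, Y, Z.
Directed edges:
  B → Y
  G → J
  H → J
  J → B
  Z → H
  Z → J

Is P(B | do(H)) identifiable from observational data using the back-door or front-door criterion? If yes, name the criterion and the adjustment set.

desc(H)\{H}={B,J,Y}; candidates ⊆ {G,Z}.
size 0: {}; under {} H still reaches {B,J,Y,Z} ∋ B.
{Z}: H⊥B given {Z} in G with H→· removed — back-door holds.
P(B|do(H)) = Σ_{Z} P(B|H,Z)·P(Z).

P(B|do(H)): backdoor, adjust for {Z}.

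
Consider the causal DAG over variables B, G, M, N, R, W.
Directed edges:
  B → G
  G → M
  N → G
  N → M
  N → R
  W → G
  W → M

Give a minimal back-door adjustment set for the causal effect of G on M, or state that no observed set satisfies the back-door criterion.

desc(G)\{G}={M}; candidates ⊆ {B,N,R,W}.
size 0: {}; under {} G still reaches {B,M,N,R,W} ∋ M.
size 1: {B}, {N}, {R} …(+1); under {B} G still reaches {M,N,R,W} ∋ M.
{N,W}: G⊥M given {N,W} in G with G→· removed — back-door holds.

G→M: minimal back-door set {N, W}.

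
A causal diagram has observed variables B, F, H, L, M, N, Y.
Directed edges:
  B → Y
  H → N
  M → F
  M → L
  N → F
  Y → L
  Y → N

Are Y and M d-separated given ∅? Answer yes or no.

Yes — Y ⊥ M | ∅.

Bayes-Ball from Y | ∅ reaches {B,F,L,N}.
M ∉ reach(Y|∅) ⇒ Y ⊥ M | ∅.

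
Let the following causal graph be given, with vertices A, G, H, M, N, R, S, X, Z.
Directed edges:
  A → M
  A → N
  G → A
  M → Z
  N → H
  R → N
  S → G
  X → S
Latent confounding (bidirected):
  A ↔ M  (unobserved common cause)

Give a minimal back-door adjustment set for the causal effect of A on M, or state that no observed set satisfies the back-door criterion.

A→M: no observed back-door set.

desc(A)\{A}={H,M,N,Z}; candidates ⊆ {G,R,S,X}.
A↔M: latent back-door arc(s) into A.
size 0: {}; under {} A still reaches {G,M,S,X,Z} ∋ M.
size 1: {G}, {R}, {S} …(+1); under {G} A still reaches {M,Z} ∋ M.
size 2: {G,R}, {G,S}, {G,X} …(+3); under {G,R} A still reaches {M,Z} ∋ M.
A↔M cannot be blocked by any observed set — no back-door set.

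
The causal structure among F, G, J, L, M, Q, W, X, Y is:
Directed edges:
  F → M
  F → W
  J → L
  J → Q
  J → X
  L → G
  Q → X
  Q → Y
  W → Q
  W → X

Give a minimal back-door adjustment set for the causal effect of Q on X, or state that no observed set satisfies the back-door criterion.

desc(Q)\{Q}={X,Y}; candidates ⊆ {F,G,J,L,M,W}.
size 0: {}; under {} Q still reaches {F,G,J,L,M,W,X} ∋ X.
size 1: {F}, {G}, {J} …(+3); under {F} Q still reaches {G,J,L,W,X} ∋ X.
{J,W}: Q⊥X given {J,W} in G with Q→· removed — back-door holds.

Q→X: minimal back-door set {J, W}.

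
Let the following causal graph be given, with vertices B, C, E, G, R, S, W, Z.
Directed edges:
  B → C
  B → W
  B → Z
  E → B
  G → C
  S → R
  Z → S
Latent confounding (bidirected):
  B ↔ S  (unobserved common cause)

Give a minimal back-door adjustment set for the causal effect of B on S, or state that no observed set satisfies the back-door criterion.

desc(B)\{B}={C,R,S,W,Z}; candidates ⊆ {E,G}.
B↔S: latent back-door arc(s) into B.
size 0: {}; under {} B still reaches {E,R,S} ∋ S.
size 1: {E}, {G}; under {E} B still reaches {R,S} ∋ S.
size 2: {E,G}; under {E,G} B still reaches {R,S} ∋ S.
B↔S cannot be blocked by any observed set — no back-door set.

B→S: no observed back-door set.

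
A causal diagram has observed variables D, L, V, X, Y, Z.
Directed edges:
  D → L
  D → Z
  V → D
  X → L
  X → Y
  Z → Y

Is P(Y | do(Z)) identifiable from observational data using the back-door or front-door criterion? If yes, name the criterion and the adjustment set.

P(Y|do(Z)): backdoor, adjust for ∅.

desc(Z)\{Z}={Y}; candidates ⊆ {D,L,V,X}.
∅: Z⊥Y given ∅ in G with Z→· removed — back-door holds.
P(Y|do(Z)) = P(Y|Z) — no adjustment needed.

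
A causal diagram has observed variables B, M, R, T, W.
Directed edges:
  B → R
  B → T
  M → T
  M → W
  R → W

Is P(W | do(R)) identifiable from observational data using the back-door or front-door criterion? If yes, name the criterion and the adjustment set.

desc(R)\{R}={W}; candidates ⊆ {B,M,T}.
∅: R⊥W given ∅ in G with R→· removed — back-door holds.
P(W|do(R)) = P(W|R) — no adjustment needed.

P(W|do(R)): backdoor, adjust for ∅.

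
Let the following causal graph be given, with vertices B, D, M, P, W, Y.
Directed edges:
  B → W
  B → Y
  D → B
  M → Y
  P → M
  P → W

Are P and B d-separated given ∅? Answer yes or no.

Bayes-Ball from P | ∅ reaches {M,W,Y}.
B ∉ reach(P|∅) ⇒ P ⊥ B | ∅.

Yes — P ⊥ B | ∅.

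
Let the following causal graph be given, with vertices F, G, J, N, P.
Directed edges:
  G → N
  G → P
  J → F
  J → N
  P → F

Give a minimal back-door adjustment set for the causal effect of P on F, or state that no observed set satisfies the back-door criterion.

P→F: minimal back-door set ∅.

desc(P)\{P}={F}; candidates ⊆ {G,J,N}.
∅: P⊥F given ∅ in G with P→· removed — back-door holds.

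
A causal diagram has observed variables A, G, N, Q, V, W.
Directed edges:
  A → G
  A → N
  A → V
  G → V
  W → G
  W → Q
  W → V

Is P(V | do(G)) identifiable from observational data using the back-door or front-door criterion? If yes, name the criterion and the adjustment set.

P(V|do(G)): backdoor, adjust for {A, W}.

desc(G)\{G}={V}; candidates ⊆ {A,N,Q,W}.
size 0: {}; under {} G still reaches {A,N,Q,V,W} ∋ V.
size 1: {A}, {N}, {Q} …(+1); under {A} G still reaches {Q,V,W} ∋ V.
{A,W}: G⊥V given {A,W} in G with G→· removed — back-door holds.
P(V|do(G)) = Σ_{A,W} P(V|G,A,W)·P(A,W).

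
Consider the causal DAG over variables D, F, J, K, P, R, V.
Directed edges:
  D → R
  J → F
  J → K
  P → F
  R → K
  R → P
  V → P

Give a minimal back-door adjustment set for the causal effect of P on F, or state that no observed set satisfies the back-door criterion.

desc(P)\{P}={F}; candidates ⊆ {D,J,K,R,V}.
∅: P⊥F given ∅ in G with P→· removed — back-door holds.

P→F: minimal back-door set ∅.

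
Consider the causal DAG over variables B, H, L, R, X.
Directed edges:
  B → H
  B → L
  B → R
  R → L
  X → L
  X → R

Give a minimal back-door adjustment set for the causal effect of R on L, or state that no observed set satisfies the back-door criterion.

R→L: minimal back-door set {B, X}.

desc(R)\{R}={L}; candidates ⊆ {B,H,X}.
size 0: {}; under {} R still reaches {B,H,L,X} ∋ L.
size 1: {B}, {H}, {X}; under {B} R still reaches {L,X} ∋ L.
{B,X}: R⊥L given {B,X} in G with R→· removed — back-door holds.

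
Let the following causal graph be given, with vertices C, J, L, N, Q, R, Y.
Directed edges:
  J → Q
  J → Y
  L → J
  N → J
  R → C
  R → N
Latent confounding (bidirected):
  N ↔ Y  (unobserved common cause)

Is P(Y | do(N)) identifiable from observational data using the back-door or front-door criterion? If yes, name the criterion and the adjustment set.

P(Y|do(N)): frontdoor, adjust for {J}.

desc(N)\{N}={J,Q,Y}; candidates ⊆ {C,L,R}.
N↔Y: latent back-door arc(s) into N.
size 0: {}; under {} N still reaches {C,R,Y} ∋ Y.
size 1: {C}, {L}, {R}; under {C} N still reaches {R,Y} ∋ Y.
size 2: {C,L}, {C,R}, {L,R}; under {C,L} N still reaches {R,Y} ∋ Y.
N↔Y cannot be blocked by any observed set — no back-door set.
{J}: (i) intercepts every directed N→Y path; (ii) no back-door N→{J}; (iii) {N} blocks every back-door {J}→Y. Front-door holds.
P(Y|do(N)) = Σ_{J} P(J|N) Σ_{N'} P(Y|J,N')P(N').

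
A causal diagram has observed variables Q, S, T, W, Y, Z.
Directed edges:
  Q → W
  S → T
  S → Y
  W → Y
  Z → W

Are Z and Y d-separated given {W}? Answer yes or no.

Bayes-Ball from Z | {W} reaches {Q}.
Y ∉ reach(Z|{W}) ⇒ Z ⊥ Y | {W}.

Yes — Z ⊥ Y | {W}.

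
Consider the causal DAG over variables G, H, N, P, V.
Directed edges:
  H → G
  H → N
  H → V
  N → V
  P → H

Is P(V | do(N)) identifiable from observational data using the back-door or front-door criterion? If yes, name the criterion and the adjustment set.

desc(N)\{N}={V}; candidates ⊆ {G,H,P}.
size 0: {}; under {} N still reaches {G,H,P,V} ∋ V.
{H}: N⊥V given {H} in G with N→· removed — back-door holds.
P(V|do(N)) = Σ_{H} P(V|N,H)·P(H).

P(V|do(N)): backdoor, adjust for {H}.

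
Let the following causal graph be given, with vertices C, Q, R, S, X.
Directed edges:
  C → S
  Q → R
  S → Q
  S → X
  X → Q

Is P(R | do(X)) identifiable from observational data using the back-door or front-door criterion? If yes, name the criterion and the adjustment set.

desc(X)\{X}={Q,R}; candidates ⊆ {C,S}.
size 0: {}; under {} X still reaches {C,Q,R,S} ∋ R.
{S}: X⊥R given {S} in G with X→· removed — back-door holds.
P(R|do(X)) = Σ_{S} P(R|X,S)·P(S).

P(R|do(X)): backdoor, adjust for {S}.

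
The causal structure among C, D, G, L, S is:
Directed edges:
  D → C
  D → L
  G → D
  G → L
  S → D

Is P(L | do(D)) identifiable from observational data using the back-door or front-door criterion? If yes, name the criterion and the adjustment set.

P(L|do(D)): backdoor, adjust for {G}.

desc(D)\{D}={C,L}; candidates ⊆ {G,S}.
size 0: {}; under {} D still reaches {G,L,S} ∋ L.
{G}: D⊥L given {G} in G with D→· removed — back-door holds.
P(L|do(D)) = Σ_{G} P(L|D,G)·P(G).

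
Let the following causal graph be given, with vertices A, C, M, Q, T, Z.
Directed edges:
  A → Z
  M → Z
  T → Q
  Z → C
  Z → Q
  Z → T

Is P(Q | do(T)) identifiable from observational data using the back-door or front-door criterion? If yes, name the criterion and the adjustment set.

P(Q|do(T)): backdoor, adjust for {Z}.

desc(T)\{T}={Q}; candidates ⊆ {A,C,M,Z}.
size 0: {}; under {} T still reaches {A,C,M,Q,Z} ∋ Q.
{Z}: T⊥Q given {Z} in G with T→· removed — back-door holds.
P(Q|do(T)) = Σ_{Z} P(Q|T,Z)·P(Z).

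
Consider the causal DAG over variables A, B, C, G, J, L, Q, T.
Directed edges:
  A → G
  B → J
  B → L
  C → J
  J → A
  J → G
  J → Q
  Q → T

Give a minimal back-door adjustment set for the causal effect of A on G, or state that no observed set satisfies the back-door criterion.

desc(A)\{A}={G}; candidates ⊆ {B,C,J,L,Q,T}.
size 0: {}; under {} A still reaches {B,C,G,J,L,Q,T} ∋ G.
{J}: A⊥G given {J} in G with A→· removed — back-door holds.

A→G: minimal back-door set {J}.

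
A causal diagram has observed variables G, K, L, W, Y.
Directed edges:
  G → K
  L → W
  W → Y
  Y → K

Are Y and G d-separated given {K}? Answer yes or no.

Bayes-Ball from Y | {K} reaches {G,L,W}.
G ∈ reach(Y|{K}) ⇒ Y ⊥̸ G | {K}.

No — Y and G are d-connected given {K}.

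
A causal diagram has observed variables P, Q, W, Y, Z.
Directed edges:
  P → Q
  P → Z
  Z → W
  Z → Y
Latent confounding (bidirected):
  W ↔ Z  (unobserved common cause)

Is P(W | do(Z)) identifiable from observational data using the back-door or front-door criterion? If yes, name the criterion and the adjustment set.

desc(Z)\{Z}={W,Y}; candidates ⊆ {P,Q}.
Z↔W: latent back-door arc(s) into Z.
size 0: {}; under {} Z still reaches {P,Q,W} ∋ W.
size 1: {P}, {Q}; under {P} Z still reaches {W} ∋ W.
size 2: {P,Q}; under {P,Q} Z still reaches {W} ∋ W.
Z↔W cannot be blocked by any observed set — no back-door set.
No mediator lies on a directed Z→…→W path.
Neither criterion identifies P(W|do(Z)) in this graph.

P(W|do(Z)): not identifiable (no BD/FD set).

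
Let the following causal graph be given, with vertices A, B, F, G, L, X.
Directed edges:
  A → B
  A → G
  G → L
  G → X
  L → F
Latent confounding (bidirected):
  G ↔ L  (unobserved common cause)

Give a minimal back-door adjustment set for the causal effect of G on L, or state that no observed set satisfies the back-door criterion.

desc(G)\{G}={F,L,X}; candidates ⊆ {A,B}.
G↔L: latent back-door arc(s) into G.
size 0: {}; under {} G still reaches {A,B,F,L} ∋ L.
size 1: {A}, {B}; under {A} G still reaches {F,L} ∋ L.
size 2: {A,B}; under {A,B} G still reaches {F,L} ∋ L.
G↔L cannot be blocked by any observed set — no back-door set.

G→L: no observed back-door set.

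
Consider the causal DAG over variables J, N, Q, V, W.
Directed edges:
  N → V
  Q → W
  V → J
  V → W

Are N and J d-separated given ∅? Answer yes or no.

No — N and J are d-connected given ∅.

Bayes-Ball from N | ∅ reaches {J,V,W}.
J ∈ reach(N|∅) ⇒ N ⊥̸ J | ∅.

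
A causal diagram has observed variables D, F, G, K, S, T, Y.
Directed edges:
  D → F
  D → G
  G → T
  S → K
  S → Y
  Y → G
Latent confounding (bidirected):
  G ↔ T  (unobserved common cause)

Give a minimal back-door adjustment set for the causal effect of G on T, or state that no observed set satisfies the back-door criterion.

G→T: no observed back-door set.

desc(G)\{G}={T}; candidates ⊆ {D,F,K,S,Y}.
G↔T: latent back-door arc(s) into G.
size 0: {}; under {} G still reaches {D,F,K,S,T,Y} ∋ T.
size 1: {D}, {F}, {K} …(+2); under {D} G still reaches {K,S,T,Y} ∋ T.
size 2: {D,F}, {D,K}, {D,S} …(+7); under {D,F} G still reaches {K,S,T,Y} ∋ T.
G↔T cannot be blocked by any observed set — no back-door set.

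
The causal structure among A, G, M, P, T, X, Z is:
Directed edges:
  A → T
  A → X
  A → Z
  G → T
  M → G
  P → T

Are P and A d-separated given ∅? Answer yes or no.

Yes — P ⊥ A | ∅.

Bayes-Ball from P | ∅ reaches {T}.
A ∉ reach(P|∅) ⇒ P ⊥ A | ∅.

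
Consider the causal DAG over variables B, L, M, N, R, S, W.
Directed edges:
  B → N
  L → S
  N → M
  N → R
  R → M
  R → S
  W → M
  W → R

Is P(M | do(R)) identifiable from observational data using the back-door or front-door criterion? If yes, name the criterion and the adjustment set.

desc(R)\{R}={M,S}; candidates ⊆ {B,L,N,W}.
size 0: {}; under {} R still reaches {B,M,N,W} ∋ M.
size 1: {B}, {L}, {N} …(+1); under {B} R still reaches {M,N,W} ∋ M.
{N,W}: R⊥M given {N,W} in G with R→· removed — back-door holds.
P(M|do(R)) = Σ_{N,W} P(M|R,N,W)·P(N,W).

P(M|do(R)): backdoor, adjust for {N, W}.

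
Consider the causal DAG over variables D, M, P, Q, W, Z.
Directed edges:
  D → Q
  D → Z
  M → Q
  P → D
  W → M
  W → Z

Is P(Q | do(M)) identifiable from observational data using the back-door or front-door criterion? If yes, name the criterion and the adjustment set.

desc(M)\{M}={Q}; candidates ⊆ {D,P,W,Z}.
∅: M⊥Q given ∅ in G with M→· removed — back-door holds.
P(Q|do(M)) = P(Q|M) — no adjustment needed.

P(Q|do(M)): backdoor, adjust for ∅.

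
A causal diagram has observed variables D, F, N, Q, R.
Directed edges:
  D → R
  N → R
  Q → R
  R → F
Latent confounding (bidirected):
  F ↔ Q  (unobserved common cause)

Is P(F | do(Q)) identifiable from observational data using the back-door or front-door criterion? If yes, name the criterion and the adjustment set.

P(F|do(Q)): frontdoor, adjust for {R}.

desc(Q)\{Q}={F,R}; candidates ⊆ {D,N}.
Q↔F: latent back-door arc(s) into Q.
size 0: {}; under {} Q still reaches {F} ∋ F.
size 1: {D}, {N}; under {D} Q still reaches {F} ∋ F.
size 2: {D,N}; under {D,N} Q still reaches {F} ∋ F.
Q↔F cannot be blocked by any observed set — no back-door set.
{R}: (i) intercepts every directed Q→F path; (ii) no back-door Q→{R}; (iii) {Q} blocks every back-door {R}→F. Front-door holds.
P(F|do(Q)) = Σ_{R} P(R|Q) Σ_{Q'} P(F|R,Q')P(Q').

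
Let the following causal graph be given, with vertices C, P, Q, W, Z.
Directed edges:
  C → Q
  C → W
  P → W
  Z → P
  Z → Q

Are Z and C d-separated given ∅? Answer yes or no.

Yes — Z ⊥ C | ∅.

Bayes-Ball from Z | ∅ reaches {P,Q,W}.
C ∉ reach(Z|∅) ⇒ Z ⊥ C | ∅.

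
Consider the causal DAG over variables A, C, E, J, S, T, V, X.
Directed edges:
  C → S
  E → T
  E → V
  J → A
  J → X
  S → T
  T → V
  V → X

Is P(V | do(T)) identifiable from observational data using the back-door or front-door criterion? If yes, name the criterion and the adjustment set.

P(V|do(T)): backdoor, adjust for {E}.

desc(T)\{T}={V,X}; candidates ⊆ {A,C,E,J,S}.
size 0: {}; under {} T still reaches {C,E,S,V,X} ∋ V.
{E}: T⊥V given {E} in G with T→· removed — back-door holds.
P(V|do(T)) = Σ_{E} P(V|T,E)·P(E).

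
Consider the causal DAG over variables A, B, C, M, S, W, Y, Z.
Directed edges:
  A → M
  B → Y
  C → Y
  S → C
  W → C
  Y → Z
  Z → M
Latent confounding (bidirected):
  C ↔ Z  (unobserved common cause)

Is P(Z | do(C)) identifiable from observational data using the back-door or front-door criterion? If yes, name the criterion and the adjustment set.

P(Z|do(C)): frontdoor, adjust for {Y}.

desc(C)\{C}={M,Y,Z}; candidates ⊆ {A,B,S,W}.
C↔Z: latent back-door arc(s) into C.
size 0: {}; under {} C still reaches {M,S,W,Z} ∋ Z.
size 1: {A}, {B}, {S} …(+1); under {A} C still reaches {M,S,W,Z} ∋ Z.
size 2: {A,B}, {A,S}, {A,W} …(+3); under {A,B} C still reaches {M,S,W,Z} ∋ Z.
C↔Z cannot be blocked by any observed set — no back-door set.
{Y}: (i) intercepts every directed C→Z path; (ii) no back-door C→{Y}; (iii) {C} blocks every back-door {Y}→Z. Front-door holds.
P(Z|do(C)) = Σ_{Y} P(Y|C) Σ_{C'} P(Z|Y,C')P(C').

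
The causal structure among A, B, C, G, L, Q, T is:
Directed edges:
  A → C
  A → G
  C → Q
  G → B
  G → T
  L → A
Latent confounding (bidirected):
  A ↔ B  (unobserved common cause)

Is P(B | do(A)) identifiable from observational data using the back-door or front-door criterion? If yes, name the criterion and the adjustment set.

desc(A)\{A}={B,C,G,Q,T}; candidates ⊆ {L}.
A↔B: latent back-door arc(s) into A.
size 0: {}; under {} A still reaches {B,L} ∋ B.
size 1: {L}; under {L} A still reaches {B} ∋ B.
A↔B cannot be blocked by any observed set — no back-door set.
{G}: (i) intercepts every directed A→B path; (ii) no back-door A→{G}; (iii) {A} blocks every back-door {G}→B. Front-door holds.
P(B|do(A)) = Σ_{G} P(G|A) Σ_{A'} P(B|G,A')P(A').

P(B|do(A)): frontdoor, adjust for {G}.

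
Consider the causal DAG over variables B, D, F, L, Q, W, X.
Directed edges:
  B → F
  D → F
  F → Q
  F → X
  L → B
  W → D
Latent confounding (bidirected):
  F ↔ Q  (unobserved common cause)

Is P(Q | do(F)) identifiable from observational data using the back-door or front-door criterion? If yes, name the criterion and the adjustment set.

P(Q|do(F)): not identifiable (no BD/FD set).

desc(F)\{F}={Q,X}; candidates ⊆ {B,D,L,W}.
F↔Q: latent back-door arc(s) into F.
size 0: {}; under {} F still reaches {B,D,L,Q,W} ∋ Q.
size 1: {B}, {D}, {L} …(+1); under {B} F still reaches {D,Q,W} ∋ Q.
size 2: {B,D}, {B,L}, {B,W} …(+3); under {B,D} F still reaches {Q} ∋ Q.
F↔Q cannot be blocked by any observed set — no back-door set.
No mediator lies on a directed F→…→Q path.
Neither criterion identifies P(Q|do(F)) in this graph.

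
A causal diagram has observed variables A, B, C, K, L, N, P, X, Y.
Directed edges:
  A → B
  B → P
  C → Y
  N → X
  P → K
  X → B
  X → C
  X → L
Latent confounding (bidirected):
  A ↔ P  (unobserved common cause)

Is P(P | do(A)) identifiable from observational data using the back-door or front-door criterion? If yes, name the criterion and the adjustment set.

desc(A)\{A}={B,K,P}; candidates ⊆ {C,L,N,X,Y}.
A↔P: latent back-door arc(s) into A.
size 0: {}; under {} A still reaches {K,P} ∋ P.
size 1: {C}, {L}, {N} …(+2); under {C} A still reaches {K,P} ∋ P.
size 2: {C,L}, {C,N}, {C,X} …(+7); under {C,L} A still reaches {K,P} ∋ P.
A↔P cannot be blocked by any observed set — no back-door set.
{B}: (i) intercepts every directed A→P path; (ii) no back-door A→{B}; (iii) {A} blocks every back-door {B}→P. Front-door holds.
P(P|do(A)) = Σ_{B} P(B|A) Σ_{A'} P(P|B,A')P(A').

P(P|do(A)): frontdoor, adjust for {B}.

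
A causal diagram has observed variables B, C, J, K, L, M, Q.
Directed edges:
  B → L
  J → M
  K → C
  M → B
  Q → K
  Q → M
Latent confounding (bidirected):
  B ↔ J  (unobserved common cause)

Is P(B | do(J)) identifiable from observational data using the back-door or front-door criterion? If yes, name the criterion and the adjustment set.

desc(J)\{J}={B,L,M}; candidates ⊆ {C,K,Q}.
J↔B: latent back-door arc(s) into J.
size 0: {}; under {} J still reaches {B,L} ∋ B.
size 1: {C}, {K}, {Q}; under {C} J still reaches {B,L} ∋ B.
size 2: {C,K}, {C,Q}, {K,Q}; under {C,K} J still reaches {B,L} ∋ B.
J↔B cannot be blocked by any observed set — no back-door set.
{M}: (i) intercepts every directed J→B path; (ii) no back-door J→{M}; (iii) {J} blocks every back-door {M}→B. Front-door holds.
P(B|do(J)) = Σ_{M} P(M|J) Σ_{J'} P(B|M,J')P(J').

P(B|do(J)): frontdoor, adjust for {M}.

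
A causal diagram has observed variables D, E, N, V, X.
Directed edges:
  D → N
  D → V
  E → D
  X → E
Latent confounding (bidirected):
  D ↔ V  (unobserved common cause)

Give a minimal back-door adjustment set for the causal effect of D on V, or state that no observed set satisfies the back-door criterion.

D→V: no observed back-door set.

desc(D)\{D}={N,V}; candidates ⊆ {E,X}.
D↔V: latent back-door arc(s) into D.
size 0: {}; under {} D still reaches {E,V,X} ∋ V.
size 1: {E}, {X}; under {E} D still reaches {V} ∋ V.
size 2: {E,X}; under {E,X} D still reaches {V} ∋ V.
D↔V cannot be blocked by any observed set — no back-door set.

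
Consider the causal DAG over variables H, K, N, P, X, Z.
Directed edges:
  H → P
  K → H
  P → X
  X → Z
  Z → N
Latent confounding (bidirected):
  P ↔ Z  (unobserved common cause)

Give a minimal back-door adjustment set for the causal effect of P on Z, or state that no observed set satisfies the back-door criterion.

desc(P)\{P}={N,X,Z}; candidates ⊆ {H,K}.
P↔Z: latent back-door arc(s) into P.
size 0: {}; under {} P still reaches {H,K,N,Z} ∋ Z.
size 1: {H}, {K}; under {H} P still reaches {N,Z} ∋ Z.
size 2: {H,K}; under {H,K} P still reaches {N,Z} ∋ Z.
P↔Z cannot be blocked by any observed set — no back-door set.

P→Z: no observed back-door set.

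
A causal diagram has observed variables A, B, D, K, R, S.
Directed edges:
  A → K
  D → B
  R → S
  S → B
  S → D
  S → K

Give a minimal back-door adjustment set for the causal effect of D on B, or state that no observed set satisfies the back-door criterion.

desc(D)\{D}={B}; candidates ⊆ {A,K,R,S}.
size 0: {}; under {} D still reaches {B,K,R,S} ∋ B.
{S}: D⊥B given {S} in G with D→· removed — back-door holds.

D→B: minimal back-door set {S}.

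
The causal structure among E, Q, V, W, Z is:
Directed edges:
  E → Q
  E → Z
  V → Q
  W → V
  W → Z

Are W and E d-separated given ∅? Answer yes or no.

Bayes-Ball from W | ∅ reaches {Q,V,Z}.
E ∉ reach(W|∅) ⇒ W ⊥ E | ∅.

Yes — W ⊥ E | ∅.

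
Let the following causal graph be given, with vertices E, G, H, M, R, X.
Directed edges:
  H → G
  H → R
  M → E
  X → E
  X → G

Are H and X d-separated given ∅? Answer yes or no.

Bayes-Ball from H | ∅ reaches {G,R}.
X ∉ reach(H|∅) ⇒ H ⊥ X | ∅.

Yes — H ⊥ X | ∅.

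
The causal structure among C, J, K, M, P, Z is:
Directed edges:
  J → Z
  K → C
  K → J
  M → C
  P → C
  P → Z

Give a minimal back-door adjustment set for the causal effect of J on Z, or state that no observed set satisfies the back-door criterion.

J→Z: minimal back-door set ∅.

desc(J)\{J}={Z}; candidates ⊆ {C,K,M,P}.
∅: J⊥Z given ∅ in G with J→· removed — back-door holds.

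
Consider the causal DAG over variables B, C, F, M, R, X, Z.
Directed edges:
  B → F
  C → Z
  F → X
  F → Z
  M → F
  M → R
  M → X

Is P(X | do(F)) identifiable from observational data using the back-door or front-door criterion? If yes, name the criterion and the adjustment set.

desc(F)\{F}={X,Z}; candidates ⊆ {B,C,M,R}.
size 0: {}; under {} F still reaches {B,M,R,X} ∋ X.
{M}: F⊥X given {M} in G with F→· removed — back-door holds.
P(X|do(F)) = Σ_{M} P(X|F,M)·P(M).

P(X|do(F)): backdoor, adjust for {M}.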